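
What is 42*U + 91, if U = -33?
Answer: -1295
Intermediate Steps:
42*U + 91 = 42*(-33) + 91 = -1386 + 91 = -1295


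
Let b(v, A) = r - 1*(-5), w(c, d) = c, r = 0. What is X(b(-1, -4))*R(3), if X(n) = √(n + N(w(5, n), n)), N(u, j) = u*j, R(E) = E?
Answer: 3*√30 ≈ 16.432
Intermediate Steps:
b(v, A) = 5 (b(v, A) = 0 - 1*(-5) = 0 + 5 = 5)
N(u, j) = j*u
X(n) = √6*√n (X(n) = √(n + n*5) = √(n + 5*n) = √(6*n) = √6*√n)
X(b(-1, -4))*R(3) = (√6*√5)*3 = √30*3 = 3*√30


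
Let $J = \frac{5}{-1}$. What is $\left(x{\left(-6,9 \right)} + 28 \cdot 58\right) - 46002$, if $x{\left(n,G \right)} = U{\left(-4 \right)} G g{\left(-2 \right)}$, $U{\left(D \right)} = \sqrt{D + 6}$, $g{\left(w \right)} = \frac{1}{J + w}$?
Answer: $-44378 - \frac{9 \sqrt{2}}{7} \approx -44380.0$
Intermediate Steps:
$J = -5$ ($J = 5 \left(-1\right) = -5$)
$g{\left(w \right)} = \frac{1}{-5 + w}$
$U{\left(D \right)} = \sqrt{6 + D}$
$x{\left(n,G \right)} = - \frac{G \sqrt{2}}{7}$ ($x{\left(n,G \right)} = \frac{\sqrt{6 - 4} G}{-5 - 2} = \frac{\sqrt{2} G}{-7} = G \sqrt{2} \left(- \frac{1}{7}\right) = - \frac{G \sqrt{2}}{7}$)
$\left(x{\left(-6,9 \right)} + 28 \cdot 58\right) - 46002 = \left(\left(- \frac{1}{7}\right) 9 \sqrt{2} + 28 \cdot 58\right) - 46002 = \left(- \frac{9 \sqrt{2}}{7} + 1624\right) - 46002 = \left(1624 - \frac{9 \sqrt{2}}{7}\right) - 46002 = -44378 - \frac{9 \sqrt{2}}{7}$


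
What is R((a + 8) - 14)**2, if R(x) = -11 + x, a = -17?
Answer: 1156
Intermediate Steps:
R((a + 8) - 14)**2 = (-11 + ((-17 + 8) - 14))**2 = (-11 + (-9 - 14))**2 = (-11 - 23)**2 = (-34)**2 = 1156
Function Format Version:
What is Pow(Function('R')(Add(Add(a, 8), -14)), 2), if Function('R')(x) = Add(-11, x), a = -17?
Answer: 1156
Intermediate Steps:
Pow(Function('R')(Add(Add(a, 8), -14)), 2) = Pow(Add(-11, Add(Add(-17, 8), -14)), 2) = Pow(Add(-11, Add(-9, -14)), 2) = Pow(Add(-11, -23), 2) = Pow(-34, 2) = 1156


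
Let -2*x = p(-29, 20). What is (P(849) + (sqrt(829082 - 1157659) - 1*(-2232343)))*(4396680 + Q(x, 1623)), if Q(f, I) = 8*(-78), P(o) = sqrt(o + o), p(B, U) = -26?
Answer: 9813504839208 + 4396056*sqrt(1698) + 4396056*I*sqrt(328577) ≈ 9.8137e+12 + 2.5199e+9*I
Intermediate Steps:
x = 13 (x = -1/2*(-26) = 13)
P(o) = sqrt(2)*sqrt(o) (P(o) = sqrt(2*o) = sqrt(2)*sqrt(o))
Q(f, I) = -624
(P(849) + (sqrt(829082 - 1157659) - 1*(-2232343)))*(4396680 + Q(x, 1623)) = (sqrt(2)*sqrt(849) + (sqrt(829082 - 1157659) - 1*(-2232343)))*(4396680 - 624) = (sqrt(1698) + (sqrt(-328577) + 2232343))*4396056 = (sqrt(1698) + (I*sqrt(328577) + 2232343))*4396056 = (sqrt(1698) + (2232343 + I*sqrt(328577)))*4396056 = (2232343 + sqrt(1698) + I*sqrt(328577))*4396056 = 9813504839208 + 4396056*sqrt(1698) + 4396056*I*sqrt(328577)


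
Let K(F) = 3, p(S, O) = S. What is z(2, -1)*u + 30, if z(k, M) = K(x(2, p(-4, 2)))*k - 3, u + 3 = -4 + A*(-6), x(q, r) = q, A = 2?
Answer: -27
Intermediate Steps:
u = -19 (u = -3 + (-4 + 2*(-6)) = -3 + (-4 - 12) = -3 - 16 = -19)
z(k, M) = -3 + 3*k (z(k, M) = 3*k - 3 = -3 + 3*k)
z(2, -1)*u + 30 = (-3 + 3*2)*(-19) + 30 = (-3 + 6)*(-19) + 30 = 3*(-19) + 30 = -57 + 30 = -27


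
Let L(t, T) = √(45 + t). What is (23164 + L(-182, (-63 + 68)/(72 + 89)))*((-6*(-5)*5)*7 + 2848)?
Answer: 90293272 + 3898*I*√137 ≈ 9.0293e+7 + 45625.0*I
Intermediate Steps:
(23164 + L(-182, (-63 + 68)/(72 + 89)))*((-6*(-5)*5)*7 + 2848) = (23164 + √(45 - 182))*((-6*(-5)*5)*7 + 2848) = (23164 + √(-137))*((30*5)*7 + 2848) = (23164 + I*√137)*(150*7 + 2848) = (23164 + I*√137)*(1050 + 2848) = (23164 + I*√137)*3898 = 90293272 + 3898*I*√137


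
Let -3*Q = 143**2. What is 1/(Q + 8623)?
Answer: 3/5420 ≈ 0.00055351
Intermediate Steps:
Q = -20449/3 (Q = -1/3*143**2 = -1/3*20449 = -20449/3 ≈ -6816.3)
1/(Q + 8623) = 1/(-20449/3 + 8623) = 1/(5420/3) = 3/5420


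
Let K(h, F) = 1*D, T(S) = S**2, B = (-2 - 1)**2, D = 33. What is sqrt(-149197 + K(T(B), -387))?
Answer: 2*I*sqrt(37291) ≈ 386.22*I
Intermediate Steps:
B = 9 (B = (-3)**2 = 9)
K(h, F) = 33 (K(h, F) = 1*33 = 33)
sqrt(-149197 + K(T(B), -387)) = sqrt(-149197 + 33) = sqrt(-149164) = 2*I*sqrt(37291)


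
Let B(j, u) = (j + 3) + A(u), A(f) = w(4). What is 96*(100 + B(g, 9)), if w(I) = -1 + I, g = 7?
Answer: 10848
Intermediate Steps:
A(f) = 3 (A(f) = -1 + 4 = 3)
B(j, u) = 6 + j (B(j, u) = (j + 3) + 3 = (3 + j) + 3 = 6 + j)
96*(100 + B(g, 9)) = 96*(100 + (6 + 7)) = 96*(100 + 13) = 96*113 = 10848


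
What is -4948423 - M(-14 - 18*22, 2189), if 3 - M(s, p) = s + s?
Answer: -4949246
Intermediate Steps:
M(s, p) = 3 - 2*s (M(s, p) = 3 - (s + s) = 3 - 2*s)
-4948423 - M(-14 - 18*22, 2189) = -4948423 - (3 - 2*(-14 - 18*22)) = -4948423 - (3 - 2*(-14 - 396)) = -4948423 - (3 - 2*(-410)) = -4948423 - (3 + 820) = -4948423 - 1*823 = -4948423 - 823 = -4949246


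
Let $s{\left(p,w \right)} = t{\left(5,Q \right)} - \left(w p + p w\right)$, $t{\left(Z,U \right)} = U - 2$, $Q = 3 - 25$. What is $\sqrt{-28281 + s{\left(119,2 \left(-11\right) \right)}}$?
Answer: $i \sqrt{23069} \approx 151.88 i$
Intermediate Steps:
$Q = -22$ ($Q = 3 - 25 = -22$)
$t{\left(Z,U \right)} = -2 + U$
$s{\left(p,w \right)} = -24 - 2 p w$ ($s{\left(p,w \right)} = \left(-2 - 22\right) - \left(w p + p w\right) = -24 - \left(p w + p w\right) = -24 - 2 p w$)
$\sqrt{-28281 + s{\left(119,2 \left(-11\right) \right)}} = \sqrt{-28281 - \left(24 + 238 \cdot 2 \left(-11\right)\right)} = \sqrt{-28281 - \left(24 + 238 \left(-22\right)\right)} = \sqrt{-28281 + \left(-24 + 5236\right)} = \sqrt{-28281 + 5212} = \sqrt{-23069} = i \sqrt{23069}$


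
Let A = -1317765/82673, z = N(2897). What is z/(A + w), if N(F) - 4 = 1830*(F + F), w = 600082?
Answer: 876583803152/49609261421 ≈ 17.670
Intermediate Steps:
N(F) = 4 + 3660*F (N(F) = 4 + 1830*(F + F) = 4 + 1830*(2*F) = 4 + 3660*F)
z = 10603024 (z = 4 + 3660*2897 = 4 + 10603020 = 10603024)
A = -1317765/82673 (A = -1317765*1/82673 = -1317765/82673 ≈ -15.939)
z/(A + w) = 10603024/(-1317765/82673 + 600082) = 10603024/(49609261421/82673) = 10603024*(82673/49609261421) = 876583803152/49609261421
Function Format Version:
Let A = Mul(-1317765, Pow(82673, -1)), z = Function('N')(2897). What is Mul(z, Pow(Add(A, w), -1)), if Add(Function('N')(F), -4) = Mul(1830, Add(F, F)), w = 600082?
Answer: Rational(876583803152, 49609261421) ≈ 17.670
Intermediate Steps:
Function('N')(F) = Add(4, Mul(3660, F)) (Function('N')(F) = Add(4, Mul(1830, Add(F, F))) = Add(4, Mul(1830, Mul(2, F))) = Add(4, Mul(3660, F)))
z = 10603024 (z = Add(4, Mul(3660, 2897)) = Add(4, 10603020) = 10603024)
A = Rational(-1317765, 82673) (A = Mul(-1317765, Rational(1, 82673)) = Rational(-1317765, 82673) ≈ -15.939)
Mul(z, Pow(Add(A, w), -1)) = Mul(10603024, Pow(Add(Rational(-1317765, 82673), 600082), -1)) = Mul(10603024, Pow(Rational(49609261421, 82673), -1)) = Mul(10603024, Rational(82673, 49609261421)) = Rational(876583803152, 49609261421)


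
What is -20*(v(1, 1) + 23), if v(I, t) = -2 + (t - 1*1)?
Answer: -420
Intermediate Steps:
v(I, t) = -3 + t (v(I, t) = -2 + (t - 1) = -2 + (-1 + t) = -3 + t)
-20*(v(1, 1) + 23) = -20*((-3 + 1) + 23) = -20*(-2 + 23) = -20*21 = -420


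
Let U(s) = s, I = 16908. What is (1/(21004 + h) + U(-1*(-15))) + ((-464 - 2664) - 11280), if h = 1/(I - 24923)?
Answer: -2423019212172/168347059 ≈ -14393.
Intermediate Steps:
h = -1/8015 (h = 1/(16908 - 24923) = 1/(-8015) = -1/8015 ≈ -0.00012477)
(1/(21004 + h) + U(-1*(-15))) + ((-464 - 2664) - 11280) = (1/(21004 - 1/8015) - 1*(-15)) + ((-464 - 2664) - 11280) = (1/(168347059/8015) + 15) + (-3128 - 11280) = (8015/168347059 + 15) - 14408 = 2525213900/168347059 - 14408 = -2423019212172/168347059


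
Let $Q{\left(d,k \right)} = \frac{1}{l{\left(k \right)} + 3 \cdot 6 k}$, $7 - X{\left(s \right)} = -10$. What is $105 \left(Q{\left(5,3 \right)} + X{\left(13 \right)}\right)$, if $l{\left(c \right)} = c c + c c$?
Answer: $\frac{42875}{24} \approx 1786.5$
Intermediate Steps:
$l{\left(c \right)} = 2 c^{2}$ ($l{\left(c \right)} = c^{2} + c^{2} = 2 c^{2}$)
$X{\left(s \right)} = 17$ ($X{\left(s \right)} = 7 - -10 = 7 + 10 = 17$)
$Q{\left(d,k \right)} = \frac{1}{2 k^{2} + 18 k}$ ($Q{\left(d,k \right)} = \frac{1}{2 k^{2} + 3 \cdot 6 k} = \frac{1}{2 k^{2} + 18 k}$)
$105 \left(Q{\left(5,3 \right)} + X{\left(13 \right)}\right) = 105 \left(\frac{1}{2 \cdot 3 \left(9 + 3\right)} + 17\right) = 105 \left(\frac{1}{2} \cdot \frac{1}{3} \cdot \frac{1}{12} + 17\right) = 105 \left(\frac{1}{72} + 17\right) = 105 \cdot \frac{1225}{72} = \frac{42875}{24}$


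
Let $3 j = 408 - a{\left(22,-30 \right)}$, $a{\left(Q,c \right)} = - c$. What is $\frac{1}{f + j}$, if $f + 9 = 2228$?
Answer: $\frac{1}{2345} \approx 0.00042644$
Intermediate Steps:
$f = 2219$ ($f = -9 + 2228 = 2219$)
$j = 126$ ($j = \frac{408 - \left(-1\right) \left(-30\right)}{3} = \frac{408 - 30}{3} = \frac{1}{3} \cdot 378 = 126$)
$\frac{1}{f + j} = \frac{1}{2219 + 126} = \frac{1}{2345}$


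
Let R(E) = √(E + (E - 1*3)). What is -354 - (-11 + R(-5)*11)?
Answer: -343 - 11*I*√13 ≈ -343.0 - 39.661*I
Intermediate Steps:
R(E) = √(-3 + 2*E) (R(E) = √(E + (E - 3)) = √(E + (-3 + E)) = √(-3 + 2*E))
-354 - (-11 + R(-5)*11) = -354 - (-11 + √(-3 + 2*(-5))*11) = -354 - (-11 + √(-3 - 10)*11) = -354 - (-11 + √(-13)*11) = -354 - (-11 + (I*√13)*11) = -354 - (-11 + 11*I*√13) = -354 + (11 - 11*I*√13) = -343 - 11*I*√13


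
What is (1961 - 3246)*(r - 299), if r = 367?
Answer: -87380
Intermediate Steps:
(1961 - 3246)*(r - 299) = (1961 - 3246)*(367 - 299) = -1285*68 = -87380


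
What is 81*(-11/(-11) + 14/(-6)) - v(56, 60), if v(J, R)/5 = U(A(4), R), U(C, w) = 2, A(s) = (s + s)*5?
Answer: -118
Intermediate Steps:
A(s) = 10*s (A(s) = (2*s)*5 = 10*s)
v(J, R) = 10 (v(J, R) = 5*2 = 10)
81*(-11/(-11) + 14/(-6)) - v(56, 60) = 81*(-11/(-11) + 14/(-6)) - 1*10 = 81*(-11*(-1/11) + 14*(-1/6)) - 10 = 81*(1 - 7/3) - 10 = 81*(-4/3) - 10 = -108 - 10 = -118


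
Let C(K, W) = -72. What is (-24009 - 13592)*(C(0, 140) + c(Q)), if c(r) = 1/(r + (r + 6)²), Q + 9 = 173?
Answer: 78684115807/29064 ≈ 2.7073e+6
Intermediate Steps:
Q = 164 (Q = -9 + 173 = 164)
c(r) = 1/(r + (6 + r)²)
(-24009 - 13592)*(C(0, 140) + c(Q)) = (-24009 - 13592)*(-72 + 1/(164 + (6 + 164)²)) = -37601*(-72 + 1/(164 + 170²)) = -37601*(-72 + 1/(164 + 28900)) = -37601*(-72 + 1/29064) = -37601*(-2092607/29064) = 78684115807/29064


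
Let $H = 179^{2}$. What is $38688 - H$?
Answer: $6647$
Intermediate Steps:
$H = 32041$
$38688 - H = 38688 - 32041 = 6647$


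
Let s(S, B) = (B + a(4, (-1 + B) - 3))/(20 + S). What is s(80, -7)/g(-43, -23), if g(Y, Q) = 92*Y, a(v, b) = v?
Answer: 3/395600 ≈ 7.5834e-6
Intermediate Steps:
s(S, B) = (4 + B)/(20 + S) (s(S, B) = (B + 4)/(20 + S) = (4 + B)/(20 + S))
s(80, -7)/g(-43, -23) = ((4 - 7)/(20 + 80))/((92*(-43))) = (-3/100)/(-3956) = ((1/100)*(-3))*(-1/3956) = -3/100*(-1/3956) = 3/395600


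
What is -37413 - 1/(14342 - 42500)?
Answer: -1053475253/28158 ≈ -37413.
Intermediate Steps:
-37413 - 1/(14342 - 42500) = -37413 - 1/(-28158) = -37413 - 1*(-1/28158) = -37413 + 1/28158 = -1053475253/28158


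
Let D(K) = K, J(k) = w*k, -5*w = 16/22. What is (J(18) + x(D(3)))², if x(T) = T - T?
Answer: 20736/3025 ≈ 6.8549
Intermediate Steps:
w = -8/55 (w = -16/(5*22) = -⅕*8/11 = -8/55 ≈ -0.14545)
J(k) = -8*k/55
x(T) = 0
(J(18) + x(D(3)))² = (-8/55*18 + 0)² = (-144/55 + 0)² = (-144/55)² = 20736/3025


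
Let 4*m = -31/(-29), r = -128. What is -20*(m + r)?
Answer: 74085/29 ≈ 2554.7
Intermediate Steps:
m = 31/116 (m = (-31/(-29))/4 = (-31*(-1/29))/4 = (1/4)*(31/29) = 31/116 ≈ 0.26724)
-20*(m + r) = -20*(31/116 - 128) = -20*(-14817/116) = 74085/29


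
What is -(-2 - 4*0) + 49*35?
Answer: 1717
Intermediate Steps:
-(-2 - 4*0) + 49*35 = -(-2 + 0) + 1715 = -1*(-2) + 1715 = 2 + 1715 = 1717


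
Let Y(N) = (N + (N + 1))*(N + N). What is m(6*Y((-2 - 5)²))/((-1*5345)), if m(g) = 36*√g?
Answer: -1512*√33/5345 ≈ -1.6250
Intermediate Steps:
Y(N) = 2*N*(1 + 2*N) (Y(N) = (N + (1 + N))*(2*N) = (1 + 2*N)*(2*N) = 2*N*(1 + 2*N))
m(6*Y((-2 - 5)²))/((-1*5345)) = (36*√(6*(2*(-2 - 5)²*(1 + 2*(-2 - 5)²))))/((-1*5345)) = (36*√(6*(2*(-7)²*(1 + 2*(-7)²))))/(-5345) = (36*√(6*(2*49*(1 + 2*49))))*(-1/5345) = (36*√(6*(2*49*(1 + 98))))*(-1/5345) = (36*√(6*(2*49*99)))*(-1/5345) = (36*√(6*9702))*(-1/5345) = (36*√58212)*(-1/5345) = (36*(42*√33))*(-1/5345) = (1512*√33)*(-1/5345) = -1512*√33/5345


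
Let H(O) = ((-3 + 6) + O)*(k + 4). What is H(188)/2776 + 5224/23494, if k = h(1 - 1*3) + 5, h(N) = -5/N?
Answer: 66106395/65219344 ≈ 1.0136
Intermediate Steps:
k = 15/2 (k = -5/(1 - 1*3) + 5 = -5/(1 - 3) + 5 = -5/(-2) + 5 = -5*(-1/2) + 5 = 5/2 + 5 = 15/2 ≈ 7.5000)
H(O) = 69/2 + 23*O/2 (H(O) = ((-3 + 6) + O)*(15/2 + 4) = (3 + O)*(23/2) = 69/2 + 23*O/2)
H(188)/2776 + 5224/23494 = (69/2 + (23/2)*188)/2776 + 5224/23494 = (69/2 + 2162)*(1/2776) + 5224*(1/23494) = (4393/2)*(1/2776) + 2612/11747 = 4393/5552 + 2612/11747 = 66106395/65219344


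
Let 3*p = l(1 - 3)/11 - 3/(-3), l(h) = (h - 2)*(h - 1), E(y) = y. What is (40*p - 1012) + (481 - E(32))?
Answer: -17659/33 ≈ -535.12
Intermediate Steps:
l(h) = (-1 + h)*(-2 + h) (l(h) = (-2 + h)*(-1 + h) = (-1 + h)*(-2 + h))
p = 23/33 (p = ((2 + (1 - 3)² - 3*(1 - 3))/11 - 3/(-3))/3 = ((2 + (-2)² - 3*(-2))*(1/11) - 3*(-⅓))/3 = ((2 + 4 + 6)*(1/11) + 1)/3 = (12*(1/11) + 1)/3 = (12/11 + 1)/3 = (⅓)*(23/11) = 23/33 ≈ 0.69697)
(40*p - 1012) + (481 - E(32)) = (40*(23/33) - 1012) + (481 - 1*32) = (920/33 - 1012) + (481 - 32) = -32476/33 + 449 = -17659/33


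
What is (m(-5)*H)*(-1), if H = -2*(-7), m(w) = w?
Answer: 70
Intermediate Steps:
H = 14
(m(-5)*H)*(-1) = -5*14*(-1) = -70*(-1) = 70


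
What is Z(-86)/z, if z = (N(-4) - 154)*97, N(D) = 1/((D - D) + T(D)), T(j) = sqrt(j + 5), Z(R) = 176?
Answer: -176/14841 ≈ -0.011859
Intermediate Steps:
T(j) = sqrt(5 + j)
N(D) = 1/sqrt(5 + D) (N(D) = 1/((D - D) + sqrt(5 + D)) = 1/(0 + sqrt(5 + D)) = 1/(sqrt(5 + D)) = 1/sqrt(5 + D))
z = -14841 (z = (1/sqrt(5 - 4) - 154)*97 = (1/sqrt(1) - 154)*97 = (1 - 154)*97 = -153*97 = -14841)
Z(-86)/z = 176/(-14841) = 176*(-1/14841) = -176/14841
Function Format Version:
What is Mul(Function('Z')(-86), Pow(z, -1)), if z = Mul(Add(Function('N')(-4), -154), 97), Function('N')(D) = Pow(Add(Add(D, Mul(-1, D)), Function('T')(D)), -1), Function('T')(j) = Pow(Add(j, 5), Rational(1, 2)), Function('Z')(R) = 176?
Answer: Rational(-176, 14841) ≈ -0.011859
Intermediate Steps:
Function('T')(j) = Pow(Add(5, j), Rational(1, 2))
Function('N')(D) = Pow(Add(5, D), Rational(-1, 2)) (Function('N')(D) = Pow(Add(Add(D, Mul(-1, D)), Pow(Add(5, D), Rational(1, 2))), -1) = Pow(Add(0, Pow(Add(5, D), Rational(1, 2))), -1) = Pow(Pow(Add(5, D), Rational(1, 2)), -1) = Pow(Add(5, D), Rational(-1, 2)))
z = -14841 (z = Mul(Add(Pow(Add(5, -4), Rational(-1, 2)), -154), 97) = Mul(Add(Pow(1, Rational(-1, 2)), -154), 97) = Mul(Add(1, -154), 97) = Mul(-153, 97) = -14841)
Mul(Function('Z')(-86), Pow(z, -1)) = Mul(176, Pow(-14841, -1)) = Mul(176, Rational(-1, 14841)) = Rational(-176, 14841)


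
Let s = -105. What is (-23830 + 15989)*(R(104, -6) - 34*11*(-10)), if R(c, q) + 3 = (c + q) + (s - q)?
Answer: -29293976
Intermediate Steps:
R(c, q) = -108 + c (R(c, q) = -3 + ((c + q) + (-105 - q)) = -3 + (-105 + c) = -108 + c)
(-23830 + 15989)*(R(104, -6) - 34*11*(-10)) = (-23830 + 15989)*((-108 + 104) - 34*11*(-10)) = -7841*(-4 - 374*(-10)) = -7841*(-4 + 3740) = -7841*3736 = -29293976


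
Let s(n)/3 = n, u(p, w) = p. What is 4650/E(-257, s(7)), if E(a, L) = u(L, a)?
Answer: 1550/7 ≈ 221.43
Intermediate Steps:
s(n) = 3*n
E(a, L) = L
4650/E(-257, s(7)) = 4650/((3*7)) = 4650/21 = 4650*(1/21) = 1550/7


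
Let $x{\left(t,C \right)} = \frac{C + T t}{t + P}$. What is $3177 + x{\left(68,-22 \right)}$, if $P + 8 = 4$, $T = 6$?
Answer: $\frac{101857}{32} \approx 3183.0$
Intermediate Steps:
$P = -4$ ($P = -8 + 4 = -4$)
$x{\left(t,C \right)} = \frac{C + 6 t}{-4 + t}$ ($x{\left(t,C \right)} = \frac{C + 6 t}{t - 4} = \frac{C + 6 t}{-4 + t}$)
$3177 + x{\left(68,-22 \right)} = 3177 + \frac{-22 + 6 \cdot 68}{-4 + 68} = 3177 + \frac{-22 + 408}{64} = 3177 + \frac{1}{64} \cdot 386 = 3177 + \frac{193}{32} = \frac{101857}{32}$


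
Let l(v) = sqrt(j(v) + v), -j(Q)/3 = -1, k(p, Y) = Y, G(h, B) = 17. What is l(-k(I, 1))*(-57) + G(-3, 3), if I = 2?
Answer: 17 - 57*sqrt(2) ≈ -63.610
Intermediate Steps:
j(Q) = 3 (j(Q) = -3*(-1) = 3)
l(v) = sqrt(3 + v)
l(-k(I, 1))*(-57) + G(-3, 3) = sqrt(3 - 1*1)*(-57) + 17 = sqrt(3 - 1)*(-57) + 17 = sqrt(2)*(-57) + 17 = -57*sqrt(2) + 17 = 17 - 57*sqrt(2)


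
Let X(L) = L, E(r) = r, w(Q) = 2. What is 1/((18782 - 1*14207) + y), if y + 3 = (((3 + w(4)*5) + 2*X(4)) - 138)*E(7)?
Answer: 1/3753 ≈ 0.00026645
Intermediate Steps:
y = -822 (y = -3 + (((3 + 2*5) + 2*4) - 138)*7 = -3 + (((3 + 10) + 8) - 138)*7 = -3 + ((13 + 8) - 138)*7 = -3 + (21 - 138)*7 = -3 - 117*7 = -3 - 819 = -822)
1/((18782 - 1*14207) + y) = 1/((18782 - 1*14207) - 822) = 1/((18782 - 14207) - 822) = 1/(4575 - 822) = 1/3753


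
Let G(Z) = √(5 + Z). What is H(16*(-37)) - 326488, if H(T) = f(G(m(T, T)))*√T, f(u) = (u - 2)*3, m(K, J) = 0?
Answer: -326488 - 12*I*√37*(2 - √5) ≈ -3.2649e+5 + 17.231*I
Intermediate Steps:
f(u) = -6 + 3*u (f(u) = (-2 + u)*3 = -6 + 3*u)
H(T) = √T*(-6 + 3*√5) (H(T) = (-6 + 3*√(5 + 0))*√T = (-6 + 3*√5)*√T = √T*(-6 + 3*√5))
H(16*(-37)) - 326488 = 3*√(16*(-37))*(-2 + √5) - 326488 = 3*√(-592)*(-2 + √5) - 326488 = 3*(4*I*√37)*(-2 + √5) - 326488 = 12*I*√37*(-2 + √5) - 326488 = -326488 + 12*I*√37*(-2 + √5)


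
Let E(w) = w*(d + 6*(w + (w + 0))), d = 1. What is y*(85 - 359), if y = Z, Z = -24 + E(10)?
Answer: -324964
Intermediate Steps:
E(w) = w*(1 + 12*w) (E(w) = w*(1 + 6*(w + (w + 0))) = w*(1 + 6*(w + w)) = w*(1 + 6*(2*w)) = w*(1 + 12*w))
Z = 1186 (Z = -24 + 10*(1 + 12*10) = -24 + 10*(1 + 120) = -24 + 10*121 = -24 + 1210 = 1186)
y = 1186
y*(85 - 359) = 1186*(85 - 359) = 1186*(-274) = -324964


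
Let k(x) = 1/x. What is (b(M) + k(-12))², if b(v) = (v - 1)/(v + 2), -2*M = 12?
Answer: 25/9 ≈ 2.7778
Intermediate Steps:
M = -6 (M = -½*12 = -6)
b(v) = (-1 + v)/(2 + v)
(b(M) + k(-12))² = ((-1 - 6)/(2 - 6) + 1/(-12))² = (-7/(-4) - 1/12)² = (-¼*(-7) - 1/12)² = (7/4 - 1/12)² = (5/3)² = 25/9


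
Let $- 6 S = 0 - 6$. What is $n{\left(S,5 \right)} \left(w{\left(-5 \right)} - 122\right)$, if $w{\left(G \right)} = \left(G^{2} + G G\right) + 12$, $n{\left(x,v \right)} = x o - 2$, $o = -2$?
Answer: $240$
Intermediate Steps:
$S = 1$ ($S = - \frac{0 - 6}{6} = \left(- \frac{1}{6}\right) \left(-6\right) = 1$)
$n{\left(x,v \right)} = -2 - 2 x$ ($n{\left(x,v \right)} = x \left(-2\right) - 2 = - 2 x - 2 = -2 - 2 x$)
$w{\left(G \right)} = 12 + 2 G^{2}$ ($w{\left(G \right)} = \left(G^{2} + G^{2}\right) + 12 = 2 G^{2} + 12 = 12 + 2 G^{2}$)
$n{\left(S,5 \right)} \left(w{\left(-5 \right)} - 122\right) = \left(-2 - 2\right) \left(\left(12 + 2 \left(-5\right)^{2}\right) - 122\right) = \left(-2 - 2\right) \left(\left(12 + 2 \cdot 25\right) - 122\right) = - 4 \left(\left(12 + 50\right) - 122\right) = - 4 \left(62 - 122\right) = \left(-4\right) \left(-60\right) = 240$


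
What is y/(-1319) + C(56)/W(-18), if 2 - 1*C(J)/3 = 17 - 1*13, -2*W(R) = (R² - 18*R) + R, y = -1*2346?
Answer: 248968/138495 ≈ 1.7977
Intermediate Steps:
y = -2346
W(R) = -R²/2 + 17*R/2 (W(R) = -((R² - 18*R) + R)/2 = -(R² - 17*R)/2 = -R²/2 + 17*R/2)
C(J) = -6 (C(J) = 6 - 3*(17 - 1*13) = 6 - 3*(17 - 13) = 6 - 3*4 = 6 - 12 = -6)
y/(-1319) + C(56)/W(-18) = -2346/(-1319) - 6*(-1/(9*(17 - 1*(-18)))) = -2346*(-1/1319) - 6*(-1/(9*(17 + 18))) = 2346/1319 - 6/((½)*(-18)*35) = 2346/1319 - 6/(-315) = 2346/1319 - 6*(-1/315) = 2346/1319 + 2/105 = 248968/138495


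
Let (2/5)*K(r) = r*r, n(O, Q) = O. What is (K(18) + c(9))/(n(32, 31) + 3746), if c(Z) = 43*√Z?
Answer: 939/3778 ≈ 0.24854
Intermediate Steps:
K(r) = 5*r²/2 (K(r) = 5*(r*r)/2 = 5*r²/2)
(K(18) + c(9))/(n(32, 31) + 3746) = ((5/2)*18² + 43*√9)/(32 + 3746) = ((5/2)*324 + 43*3)/3778 = (810 + 129)*(1/3778) = 939*(1/3778) = 939/3778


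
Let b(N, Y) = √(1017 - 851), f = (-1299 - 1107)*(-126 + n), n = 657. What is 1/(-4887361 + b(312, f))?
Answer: -4887361/23886297544155 - √166/23886297544155 ≈ -2.0461e-7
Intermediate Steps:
f = -1277586 (f = (-1299 - 1107)*(-126 + 657) = -2406*531 = -1277586)
b(N, Y) = √166
1/(-4887361 + b(312, f)) = 1/(-4887361 + √166)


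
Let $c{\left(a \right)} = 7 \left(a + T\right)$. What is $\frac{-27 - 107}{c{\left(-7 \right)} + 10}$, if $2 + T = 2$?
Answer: $\frac{134}{39} \approx 3.4359$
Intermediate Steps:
$T = 0$ ($T = -2 + 2 = 0$)
$c{\left(a \right)} = 7 a$ ($c{\left(a \right)} = 7 \left(a + 0\right) = 7 a$)
$\frac{-27 - 107}{c{\left(-7 \right)} + 10} = \frac{-27 - 107}{7 \left(-7\right) + 10} = - \frac{134}{-49 + 10} = - \frac{134}{-39} = \left(-134\right) \left(- \frac{1}{39}\right) = \frac{134}{39}$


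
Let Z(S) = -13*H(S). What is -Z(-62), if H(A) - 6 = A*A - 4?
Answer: 49998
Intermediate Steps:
H(A) = 2 + A² (H(A) = 6 + (A*A - 4) = 6 + (A² - 4) = 6 + (-4 + A²) = 2 + A²)
Z(S) = -26 - 13*S² (Z(S) = -13*(2 + S²) = -26 - 13*S²)
-Z(-62) = -(-26 - 13*(-62)²) = -(-26 - 13*3844) = -(-26 - 49972) = -1*(-49998) = 49998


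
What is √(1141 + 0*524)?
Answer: √1141 ≈ 33.779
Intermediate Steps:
√(1141 + 0*524) = √(1141 + 0) = √1141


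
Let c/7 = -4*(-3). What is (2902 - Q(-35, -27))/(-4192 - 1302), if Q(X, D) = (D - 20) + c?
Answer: -2865/5494 ≈ -0.52148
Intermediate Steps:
c = 84 (c = 7*(-4*(-3)) = 7*12 = 84)
Q(X, D) = 64 + D (Q(X, D) = (D - 20) + 84 = (-20 + D) + 84 = 64 + D)
(2902 - Q(-35, -27))/(-4192 - 1302) = (2902 - (64 - 27))/(-4192 - 1302) = (2902 - 1*37)/(-5494) = (2902 - 37)*(-1/5494) = 2865*(-1/5494) = -2865/5494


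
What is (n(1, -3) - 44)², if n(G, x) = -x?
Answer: 1681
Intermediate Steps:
(n(1, -3) - 44)² = (-1*(-3) - 44)² = (3 - 44)² = (-41)² = 1681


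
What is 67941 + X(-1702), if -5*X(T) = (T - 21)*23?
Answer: 379334/5 ≈ 75867.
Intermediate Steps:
X(T) = 483/5 - 23*T/5 (X(T) = -(T - 21)*23/5 = -(-21 + T)*23/5 = -(-483 + 23*T)/5 = 483/5 - 23*T/5)
67941 + X(-1702) = 67941 + (483/5 - 23/5*(-1702)) = 67941 + (483/5 + 39146/5) = 67941 + 39629/5 = 379334/5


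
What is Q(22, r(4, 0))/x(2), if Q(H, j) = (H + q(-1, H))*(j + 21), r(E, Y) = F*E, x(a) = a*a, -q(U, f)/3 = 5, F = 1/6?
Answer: 455/12 ≈ 37.917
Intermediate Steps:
F = 1/6 ≈ 0.16667
q(U, f) = -15 (q(U, f) = -3*5 = -15)
x(a) = a**2
r(E, Y) = E/6
Q(H, j) = (-15 + H)*(21 + j) (Q(H, j) = (H - 15)*(j + 21) = (-15 + H)*(21 + j))
Q(22, r(4, 0))/x(2) = (-315 - 5*4/2 + 21*22 + 22*((1/6)*4))/(2**2) = (-315 - 15*2/3 + 462 + 22*(2/3))/4 = (-315 - 10 + 462 + 44/3)*(1/4) = (455/3)*(1/4) = 455/12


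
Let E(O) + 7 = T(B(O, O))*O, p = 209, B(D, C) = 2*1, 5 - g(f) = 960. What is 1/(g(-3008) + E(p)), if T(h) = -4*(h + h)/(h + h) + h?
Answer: -1/1380 ≈ -0.00072464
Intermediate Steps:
g(f) = -955 (g(f) = 5 - 1*960 = 5 - 960 = -955)
B(D, C) = 2
T(h) = -4 + h (T(h) = -4*2*h/(2*h) + h = -4*2*h*1/(2*h) + h = -4*1 + h = -4 + h)
E(O) = -7 - 2*O (E(O) = -7 + (-4 + 2)*O = -7 - 2*O)
1/(g(-3008) + E(p)) = 1/(-955 + (-7 - 2*209)) = 1/(-955 + (-7 - 418)) = 1/(-955 - 425) = 1/(-1380) = -1/1380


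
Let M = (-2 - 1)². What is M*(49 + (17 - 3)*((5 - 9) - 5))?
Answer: -693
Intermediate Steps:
M = 9 (M = (-3)² = 9)
M*(49 + (17 - 3)*((5 - 9) - 5)) = 9*(49 + (17 - 3)*((5 - 9) - 5)) = 9*(49 + 14*(-4 - 5)) = 9*(49 + 14*(-9)) = 9*(49 - 126) = 9*(-77) = -693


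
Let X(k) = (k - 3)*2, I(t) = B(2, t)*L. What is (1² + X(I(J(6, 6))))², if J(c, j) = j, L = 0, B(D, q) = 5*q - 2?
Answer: 25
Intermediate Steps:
B(D, q) = -2 + 5*q
I(t) = 0 (I(t) = (-2 + 5*t)*0 = 0)
X(k) = -6 + 2*k (X(k) = (-3 + k)*2 = -6 + 2*k)
(1² + X(I(J(6, 6))))² = (1² + (-6 + 2*0))² = (1 + (-6 + 0))² = (1 - 6)² = (-5)² = 25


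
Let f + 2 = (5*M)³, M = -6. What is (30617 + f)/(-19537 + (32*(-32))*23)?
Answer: -1205/14363 ≈ -0.083896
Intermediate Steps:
f = -27002 (f = -2 + (5*(-6))³ = -2 + (-30)³ = -2 - 27000 = -27002)
(30617 + f)/(-19537 + (32*(-32))*23) = (30617 - 27002)/(-19537 + (32*(-32))*23) = 3615/(-19537 - 1024*23) = 3615/(-19537 - 23552) = 3615/(-43089) = 3615*(-1/43089) = -1205/14363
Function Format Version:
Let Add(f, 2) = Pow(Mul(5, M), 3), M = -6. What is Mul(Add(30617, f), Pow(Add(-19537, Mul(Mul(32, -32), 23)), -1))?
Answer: Rational(-1205, 14363) ≈ -0.083896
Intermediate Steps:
f = -27002 (f = Add(-2, Pow(Mul(5, -6), 3)) = Add(-2, Pow(-30, 3)) = Add(-2, -27000) = -27002)
Mul(Add(30617, f), Pow(Add(-19537, Mul(Mul(32, -32), 23)), -1)) = Mul(Add(30617, -27002), Pow(Add(-19537, Mul(Mul(32, -32), 23)), -1)) = Mul(3615, Pow(Add(-19537, Mul(-1024, 23)), -1)) = Mul(3615, Pow(Add(-19537, -23552), -1)) = Mul(3615, Pow(-43089, -1)) = Mul(3615, Rational(-1, 43089)) = Rational(-1205, 14363)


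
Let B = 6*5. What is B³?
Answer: 27000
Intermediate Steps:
B = 30
B³ = 30³ = 27000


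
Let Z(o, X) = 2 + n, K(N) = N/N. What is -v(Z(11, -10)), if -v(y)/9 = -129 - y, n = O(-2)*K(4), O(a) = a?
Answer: -1161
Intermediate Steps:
K(N) = 1
n = -2 (n = -2*1 = -2)
Z(o, X) = 0 (Z(o, X) = 2 - 2 = 0)
v(y) = 1161 + 9*y (v(y) = -9*(-129 - y) = 1161 + 9*y)
-v(Z(11, -10)) = -(1161 + 9*0) = -(1161 + 0) = -1*1161 = -1161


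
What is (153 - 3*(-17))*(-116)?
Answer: -23664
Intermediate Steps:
(153 - 3*(-17))*(-116) = (153 + 51)*(-116) = 204*(-116) = -23664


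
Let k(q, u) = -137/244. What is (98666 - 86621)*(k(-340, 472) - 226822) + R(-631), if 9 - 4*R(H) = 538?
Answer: -333313501997/122 ≈ -2.7321e+9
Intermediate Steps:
R(H) = -529/4 (R(H) = 9/4 - ¼*538 = 9/4 - 269/2 = -529/4)
k(q, u) = -137/244 (k(q, u) = -137*1/244 = -137/244)
(98666 - 86621)*(k(-340, 472) - 226822) + R(-631) = (98666 - 86621)*(-137/244 - 226822) - 529/4 = 12045*(-55344705/244) - 529/4 = -666626971725/244 - 529/4 = -333313501997/122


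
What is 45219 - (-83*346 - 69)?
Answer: 74006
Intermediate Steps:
45219 - (-83*346 - 69) = 45219 - (-28718 - 69) = 45219 - 1*(-28787) = 45219 + 28787 = 74006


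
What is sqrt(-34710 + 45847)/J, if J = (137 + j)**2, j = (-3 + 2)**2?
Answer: sqrt(11137)/19044 ≈ 0.0055415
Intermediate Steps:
j = 1 (j = (-1)**2 = 1)
J = 19044 (J = (137 + 1)**2 = 138**2 = 19044)
sqrt(-34710 + 45847)/J = sqrt(-34710 + 45847)/19044 = sqrt(11137)*(1/19044) = sqrt(11137)/19044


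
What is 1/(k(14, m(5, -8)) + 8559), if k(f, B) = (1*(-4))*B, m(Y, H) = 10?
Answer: 1/8519 ≈ 0.00011738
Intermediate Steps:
k(f, B) = -4*B
1/(k(14, m(5, -8)) + 8559) = 1/(-4*10 + 8559) = 1/(-40 + 8559) = 1/8519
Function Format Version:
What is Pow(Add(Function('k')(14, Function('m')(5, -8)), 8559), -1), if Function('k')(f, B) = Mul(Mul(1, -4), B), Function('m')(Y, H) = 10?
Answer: Rational(1, 8519) ≈ 0.00011738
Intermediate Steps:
Function('k')(f, B) = Mul(-4, B)
Pow(Add(Function('k')(14, Function('m')(5, -8)), 8559), -1) = Pow(Add(Mul(-4, 10), 8559), -1) = Pow(Add(-40, 8559), -1) = Pow(8519, -1) = Rational(1, 8519)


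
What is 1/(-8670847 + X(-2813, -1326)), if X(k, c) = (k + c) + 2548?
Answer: -1/8672438 ≈ -1.1531e-7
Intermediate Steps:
X(k, c) = 2548 + c + k (X(k, c) = (c + k) + 2548 = 2548 + c + k)
1/(-8670847 + X(-2813, -1326)) = 1/(-8670847 + (2548 - 1326 - 2813)) = 1/(-8670847 - 1591) = 1/(-8672438) = -1/8672438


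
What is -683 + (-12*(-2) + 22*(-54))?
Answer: -1847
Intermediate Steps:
-683 + (-12*(-2) + 22*(-54)) = -683 + (24 - 1188) = -683 - 1164 = -1847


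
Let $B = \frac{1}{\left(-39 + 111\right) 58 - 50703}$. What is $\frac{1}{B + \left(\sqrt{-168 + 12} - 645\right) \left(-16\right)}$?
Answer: $\frac{22340340996753}{230638770530741665} + \frac{69272375328 i \sqrt{39}}{230638770530741665} \approx 9.6863 \cdot 10^{-5} + 1.8757 \cdot 10^{-6} i$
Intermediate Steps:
$B = - \frac{1}{46527}$ ($B = \frac{1}{72 \cdot 58 - 50703} = \frac{1}{4176 - 50703} = \frac{1}{-46527} = - \frac{1}{46527} \approx -2.1493 \cdot 10^{-5}$)
$\frac{1}{B + \left(\sqrt{-168 + 12} - 645\right) \left(-16\right)} = \frac{1}{- \frac{1}{46527} + \left(\sqrt{-168 + 12} - 645\right) \left(-16\right)} = \frac{1}{- \frac{1}{46527} + \left(\sqrt{-156} - 645\right) \left(-16\right)} = \frac{1}{- \frac{1}{46527} + \left(2 i \sqrt{39} - 645\right) \left(-16\right)} = \frac{1}{- \frac{1}{46527} + \left(-645 + 2 i \sqrt{39}\right) \left(-16\right)} = \frac{1}{- \frac{1}{46527} + \left(10320 - 32 i \sqrt{39}\right)} = \frac{1}{\frac{480158639}{46527} - 32 i \sqrt{39}}$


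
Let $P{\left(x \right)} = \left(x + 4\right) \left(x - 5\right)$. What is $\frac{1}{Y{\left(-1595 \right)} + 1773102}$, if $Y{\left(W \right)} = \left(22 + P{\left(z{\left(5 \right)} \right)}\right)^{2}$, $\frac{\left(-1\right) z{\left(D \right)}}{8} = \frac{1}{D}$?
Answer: $\frac{625}{1108212466} \approx 5.6397 \cdot 10^{-7}$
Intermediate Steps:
$z{\left(D \right)} = - \frac{8}{D}$
$P{\left(x \right)} = \left(-5 + x\right) \left(4 + x\right)$ ($P{\left(x \right)} = \left(4 + x\right) \left(-5 + x\right) = \left(-5 + x\right) \left(4 + x\right)$)
$Y{\left(W \right)} = \frac{23716}{625}$ ($Y{\left(W \right)} = \left(22 - \left(20 - \frac{64}{25} - \frac{8}{5}\right)\right)^{2} = \left(22 - \left(\frac{92}{5} - \frac{64}{25}\right)\right)^{2} = \left(22 + \left(-20 + \frac{64}{25} + \frac{8}{5}\right)\right)^{2} = \left(22 - \frac{396}{25}\right)^{2} = \left(\frac{154}{25}\right)^{2} = \frac{23716}{625}$)
$\frac{1}{Y{\left(-1595 \right)} + 1773102} = \frac{1}{\frac{23716}{625} + 1773102} = \frac{1}{\frac{1108212466}{625}} = \frac{625}{1108212466}$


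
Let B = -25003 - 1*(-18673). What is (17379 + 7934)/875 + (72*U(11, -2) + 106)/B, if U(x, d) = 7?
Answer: 15969754/553875 ≈ 28.833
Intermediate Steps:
B = -6330 (B = -25003 + 18673 = -6330)
(17379 + 7934)/875 + (72*U(11, -2) + 106)/B = (17379 + 7934)/875 + (72*7 + 106)/(-6330) = 25313*(1/875) + (504 + 106)*(-1/6330) = 25313/875 + 610*(-1/6330) = 25313/875 - 61/633 = 15969754/553875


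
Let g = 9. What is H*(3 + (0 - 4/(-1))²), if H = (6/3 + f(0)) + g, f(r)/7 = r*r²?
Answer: 209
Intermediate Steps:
f(r) = 7*r³ (f(r) = 7*(r*r²) = 7*r³)
H = 11 (H = (6/3 + 7*0³) + 9 = (6*(⅓) + 7*0) + 9 = (2 + 0) + 9 = 2 + 9 = 11)
H*(3 + (0 - 4/(-1))²) = 11*(3 + (0 - 4/(-1))²) = 11*(3 + (0 - 4*(-1))²) = 11*(3 + (0 + 4)²) = 11*(3 + 4²) = 11*(3 + 16) = 11*19 = 209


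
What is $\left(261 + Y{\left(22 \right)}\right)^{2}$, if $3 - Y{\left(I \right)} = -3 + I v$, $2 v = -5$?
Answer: $103684$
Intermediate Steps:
$v = - \frac{5}{2}$ ($v = \frac{1}{2} \left(-5\right) = - \frac{5}{2} \approx -2.5$)
$Y{\left(I \right)} = 6 + \frac{5 I}{2}$ ($Y{\left(I \right)} = 3 - \left(-3 + I \left(- \frac{5}{2}\right)\right) = 3 - \left(-3 - \frac{5 I}{2}\right) = 3 + \left(3 + \frac{5 I}{2}\right) = 6 + \frac{5 I}{2}$)
$\left(261 + Y{\left(22 \right)}\right)^{2} = \left(261 + \left(6 + \frac{5}{2} \cdot 22\right)\right)^{2} = \left(261 + \left(6 + 55\right)\right)^{2} = \left(261 + 61\right)^{2} = 322^{2} = 103684$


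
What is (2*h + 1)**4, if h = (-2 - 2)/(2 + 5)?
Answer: 1/2401 ≈ 0.00041649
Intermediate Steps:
h = -4/7 ≈ -0.57143
(2*h + 1)**4 = (2*(-4/7) + 1)**4 = (-8/7 + 1)**4 = (-1/7)**4 = 1/2401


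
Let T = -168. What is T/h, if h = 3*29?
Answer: -56/29 ≈ -1.9310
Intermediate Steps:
h = 87
T/h = -168/87 = -168*1/87 = -56/29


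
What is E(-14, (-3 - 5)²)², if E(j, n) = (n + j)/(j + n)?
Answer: 1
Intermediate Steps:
E(j, n) = 1 (E(j, n) = (j + n)/(j + n) = 1)
E(-14, (-3 - 5)²)² = 1² = 1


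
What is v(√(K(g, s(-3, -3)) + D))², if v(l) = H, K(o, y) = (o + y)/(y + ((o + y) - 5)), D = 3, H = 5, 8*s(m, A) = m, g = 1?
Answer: 25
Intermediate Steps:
s(m, A) = m/8
K(o, y) = (o + y)/(-5 + o + 2*y) (K(o, y) = (o + y)/(y + (-5 + o + y)) = (o + y)/(-5 + o + 2*y))
v(l) = 5
v(√(K(g, s(-3, -3)) + D))² = 5² = 25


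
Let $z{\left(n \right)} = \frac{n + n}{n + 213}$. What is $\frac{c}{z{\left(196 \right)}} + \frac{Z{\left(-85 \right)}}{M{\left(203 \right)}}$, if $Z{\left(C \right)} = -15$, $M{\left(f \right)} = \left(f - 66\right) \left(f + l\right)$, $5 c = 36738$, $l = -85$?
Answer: $\frac{60726933093}{7921340} \approx 7666.2$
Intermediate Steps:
$c = \frac{36738}{5}$ ($c = \frac{1}{5} \cdot 36738 = \frac{36738}{5} \approx 7347.6$)
$M{\left(f \right)} = \left(-85 + f\right) \left(-66 + f\right)$ ($M{\left(f \right)} = \left(f - 66\right) \left(f - 85\right) = \left(-66 + f\right) \left(-85 + f\right) = \left(-85 + f\right) \left(-66 + f\right)$)
$z{\left(n \right)} = \frac{2 n}{213 + n}$
$\frac{c}{z{\left(196 \right)}} + \frac{Z{\left(-85 \right)}}{M{\left(203 \right)}} = \frac{36738}{5 \cdot 2 \cdot 196 \frac{1}{213 + 196}} - \frac{15}{5610 + 203^{2} - 30653} = \frac{36738}{5 \cdot 2 \cdot 196 \cdot \frac{1}{409}} - \frac{15}{5610 + 41209 - 30653} = \frac{36738}{5 \cdot 2 \cdot 196 \cdot \frac{1}{409}} - \frac{15}{16166} = \frac{36738}{5 \cdot \frac{392}{409}} - \frac{15}{16166} = \frac{36738}{5} \cdot \frac{409}{392} - \frac{15}{16166} = \frac{7512921}{980} - \frac{15}{16166} = \frac{60726933093}{7921340}$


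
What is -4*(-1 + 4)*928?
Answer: -11136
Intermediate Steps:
-4*(-1 + 4)*928 = -4*3*928 = -12*928 = -11136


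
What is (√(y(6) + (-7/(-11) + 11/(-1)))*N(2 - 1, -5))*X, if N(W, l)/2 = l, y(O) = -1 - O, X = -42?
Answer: 420*I*√2101/11 ≈ 1750.1*I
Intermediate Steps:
N(W, l) = 2*l
(√(y(6) + (-7/(-11) + 11/(-1)))*N(2 - 1, -5))*X = (√((-1 - 1*6) + (-7/(-11) + 11/(-1)))*(2*(-5)))*(-42) = (√((-1 - 6) + (-7*(-1/11) + 11*(-1)))*(-10))*(-42) = (√(-7 + (7/11 - 11))*(-10))*(-42) = (√(-7 - 114/11)*(-10))*(-42) = (√(-191/11)*(-10))*(-42) = ((I*√2101/11)*(-10))*(-42) = -10*I*√2101/11*(-42) = 420*I*√2101/11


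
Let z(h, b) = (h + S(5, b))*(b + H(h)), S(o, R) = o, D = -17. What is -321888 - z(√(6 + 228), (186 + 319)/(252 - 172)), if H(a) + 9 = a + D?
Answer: -5152377/16 + 705*√26/16 ≈ -3.2180e+5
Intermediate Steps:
H(a) = -26 + a (H(a) = -9 + (a - 17) = -9 + (-17 + a) = -26 + a)
z(h, b) = (5 + h)*(-26 + b + h) (z(h, b) = (h + 5)*(b + (-26 + h)) = (5 + h)*(-26 + b + h))
-321888 - z(√(6 + 228), (186 + 319)/(252 - 172)) = -321888 - (-130 + (√(6 + 228))² - 21*√(6 + 228) + 5*((186 + 319)/(252 - 172)) + ((186 + 319)/(252 - 172))*√(6 + 228)) = -321888 - (-130 + (√234)² - 63*√26 + 5*(505/80) + (505/80)*√234) = -321888 - (-130 + (3*√26)² - 63*√26 + 5*(505*(1/80)) + (505*(1/80))*(3*√26)) = -321888 - (-130 + 234 - 63*√26 + 5*(101/16) + 101*(3*√26)/16) = -321888 - (-130 + 234 - 63*√26 + 505/16 + 303*√26/16) = -321888 - (2169/16 - 705*√26/16) = -321888 + (-2169/16 + 705*√26/16) = -5152377/16 + 705*√26/16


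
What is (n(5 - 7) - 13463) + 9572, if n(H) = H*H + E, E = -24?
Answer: -3911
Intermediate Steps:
n(H) = -24 + H² (n(H) = H*H - 24 = H² - 24 = -24 + H²)
(n(5 - 7) - 13463) + 9572 = ((-24 + (5 - 7)²) - 13463) + 9572 = ((-24 + (-2)²) - 13463) + 9572 = ((-24 + 4) - 13463) + 9572 = (-20 - 13463) + 9572 = -13483 + 9572 = -3911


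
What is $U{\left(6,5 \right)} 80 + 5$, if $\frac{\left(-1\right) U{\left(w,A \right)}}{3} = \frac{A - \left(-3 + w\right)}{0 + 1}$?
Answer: $-475$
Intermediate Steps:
$U{\left(w,A \right)} = -9 - 3 A + 3 w$ ($U{\left(w,A \right)} = - 3 \frac{A - \left(-3 + w\right)}{0 + 1} = - 3 \frac{3 + A - w}{1} = - 3 \left(3 + A - w\right) 1 = - 3 \left(3 + A - w\right) = -9 - 3 A + 3 w$)
$U{\left(6,5 \right)} 80 + 5 = \left(-9 - 15 + 3 \cdot 6\right) 80 + 5 = \left(-9 - 15 + 18\right) 80 + 5 = \left(-6\right) 80 + 5 = -480 + 5 = -475$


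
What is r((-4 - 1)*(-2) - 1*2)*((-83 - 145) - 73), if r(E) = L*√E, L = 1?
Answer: -602*√2 ≈ -851.36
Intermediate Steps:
r(E) = √E (r(E) = 1*√E = √E)
r((-4 - 1)*(-2) - 1*2)*((-83 - 145) - 73) = √((-4 - 1)*(-2) - 1*2)*((-83 - 145) - 73) = √(-5*(-2) - 2)*(-228 - 73) = √(10 - 2)*(-301) = √8*(-301) = (2*√2)*(-301) = -602*√2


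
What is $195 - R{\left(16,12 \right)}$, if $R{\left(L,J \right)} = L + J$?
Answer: $167$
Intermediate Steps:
$R{\left(L,J \right)} = J + L$
$195 - R{\left(16,12 \right)} = 195 - \left(12 + 16\right) = 195 - 28 = 167$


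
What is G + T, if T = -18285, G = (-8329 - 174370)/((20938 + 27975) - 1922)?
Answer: -859413134/46991 ≈ -18289.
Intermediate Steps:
G = -182699/46991 (G = -182699/(48913 - 1922) = -182699/46991 ≈ -3.8880)
G + T = -182699/46991 - 18285 = -859413134/46991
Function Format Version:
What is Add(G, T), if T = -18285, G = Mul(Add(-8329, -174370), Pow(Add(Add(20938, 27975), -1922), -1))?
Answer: Rational(-859413134, 46991) ≈ -18289.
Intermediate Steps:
G = Rational(-182699, 46991) (G = Mul(-182699, Pow(Add(48913, -1922), -1)) = Mul(-182699, Pow(46991, -1)) = Mul(-182699, Rational(1, 46991)) = Rational(-182699, 46991) ≈ -3.8880)
Add(G, T) = Add(Rational(-182699, 46991), -18285) = Rational(-859413134, 46991)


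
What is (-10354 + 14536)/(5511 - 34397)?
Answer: -2091/14443 ≈ -0.14478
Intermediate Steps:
(-10354 + 14536)/(5511 - 34397) = 4182/(-28886) = 4182*(-1/28886) = -2091/14443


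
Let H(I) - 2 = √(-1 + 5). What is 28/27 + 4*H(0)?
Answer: 460/27 ≈ 17.037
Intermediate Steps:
H(I) = 4 (H(I) = 2 + √(-1 + 5) = 2 + √4 = 2 + 2 = 4)
28/27 + 4*H(0) = 28/27 + 4*4 = 28*(1/27) + 16 = 28/27 + 16 = 460/27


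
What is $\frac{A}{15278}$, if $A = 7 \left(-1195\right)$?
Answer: $- \frac{8365}{15278} \approx -0.54752$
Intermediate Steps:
$A = -8365$
$\frac{A}{15278} = - \frac{8365}{15278}$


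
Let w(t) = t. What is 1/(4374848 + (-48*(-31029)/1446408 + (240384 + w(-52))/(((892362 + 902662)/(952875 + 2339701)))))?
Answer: 321966403/1550488818418370 ≈ 2.0765e-7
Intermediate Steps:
1/(4374848 + (-48*(-31029)/1446408 + (240384 + w(-52))/(((892362 + 902662)/(952875 + 2339701))))) = 1/(4374848 + (-48*(-31029)/1446408 + (240384 - 52)/(((892362 + 902662)/(952875 + 2339701))))) = 1/(4374848 + (1489392*(1/1446408) + 240332/((1795024/3292576)))) = 1/(4374848 + (20686/20089 + 240332/((1795024*(1/3292576))))) = 1/(4374848 + (20686/20089 + 240332/(16027/29398))) = 1/(4374848 + (20686/20089 + 240332*(29398/16027))) = 1/(4374848 + (20686/20089 + 7065280136/16027)) = 1/(4374848 + 141934744186626/321966403) = 1/(1550488818418370/321966403) = 321966403/1550488818418370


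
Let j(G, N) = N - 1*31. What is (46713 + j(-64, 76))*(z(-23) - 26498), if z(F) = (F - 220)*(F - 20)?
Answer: -750419142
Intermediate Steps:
j(G, N) = -31 + N (j(G, N) = N - 31 = -31 + N)
z(F) = (-220 + F)*(-20 + F)
(46713 + j(-64, 76))*(z(-23) - 26498) = (46713 + (-31 + 76))*((4400 + (-23)² - 240*(-23)) - 26498) = (46713 + 45)*((4400 + 529 + 5520) - 26498) = 46758*(10449 - 26498) = 46758*(-16049) = -750419142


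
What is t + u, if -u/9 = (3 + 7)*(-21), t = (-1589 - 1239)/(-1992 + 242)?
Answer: 236452/125 ≈ 1891.6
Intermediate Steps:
t = 202/125 (t = -2828/(-1750) = -2828*(-1/1750) = 202/125 ≈ 1.6160)
u = 1890 (u = -9*(3 + 7)*(-21) = -90*(-21) = -9*(-210) = 1890)
t + u = 202/125 + 1890 = 236452/125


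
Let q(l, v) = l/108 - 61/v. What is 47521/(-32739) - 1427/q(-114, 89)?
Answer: 74710585837/91309071 ≈ 818.22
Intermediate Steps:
q(l, v) = -61/v + l/108 (q(l, v) = l*(1/108) - 61/v = l/108 - 61/v = -61/v + l/108)
47521/(-32739) - 1427/q(-114, 89) = 47521/(-32739) - 1427/(-61/89 + (1/108)*(-114)) = 47521*(-1/32739) - 1427/(-61*1/89 - 19/18) = -47521/32739 - 1427/(-61/89 - 19/18) = -47521/32739 - 1427/(-2789/1602) = -47521/32739 - 1427*(-1602/2789) = -47521/32739 + 2286054/2789 = 74710585837/91309071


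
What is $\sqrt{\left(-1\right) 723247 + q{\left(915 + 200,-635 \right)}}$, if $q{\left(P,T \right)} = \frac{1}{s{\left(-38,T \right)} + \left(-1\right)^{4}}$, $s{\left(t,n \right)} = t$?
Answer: $\frac{2 i \sqrt{247531295}}{37} \approx 850.44 i$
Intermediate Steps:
$q{\left(P,T \right)} = - \frac{1}{37}$ ($q{\left(P,T \right)} = \frac{1}{-38 + \left(-1\right)^{4}} = \frac{1}{-38 + 1} = \frac{1}{-37} = - \frac{1}{37}$)
$\sqrt{\left(-1\right) 723247 + q{\left(915 + 200,-635 \right)}} = \sqrt{\left(-1\right) 723247 - \frac{1}{37}} = \sqrt{-723247 - \frac{1}{37}} = \sqrt{- \frac{26760140}{37}} = \frac{2 i \sqrt{247531295}}{37}$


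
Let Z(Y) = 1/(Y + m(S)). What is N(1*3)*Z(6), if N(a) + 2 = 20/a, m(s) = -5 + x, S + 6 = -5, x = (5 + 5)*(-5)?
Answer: -2/21 ≈ -0.095238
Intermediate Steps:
x = -50 (x = 10*(-5) = -50)
S = -11 (S = -6 - 5 = -11)
m(s) = -55 (m(s) = -5 - 50 = -55)
N(a) = -2 + 20/a
Z(Y) = 1/(-55 + Y) (Z(Y) = 1/(Y - 55) = 1/(-55 + Y))
N(1*3)*Z(6) = (-2 + 20/((1*3)))/(-55 + 6) = (-2 + 20/3)/(-49) = (-2 + 20*(⅓))*(-1/49) = (-2 + 20/3)*(-1/49) = (14/3)*(-1/49) = -2/21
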